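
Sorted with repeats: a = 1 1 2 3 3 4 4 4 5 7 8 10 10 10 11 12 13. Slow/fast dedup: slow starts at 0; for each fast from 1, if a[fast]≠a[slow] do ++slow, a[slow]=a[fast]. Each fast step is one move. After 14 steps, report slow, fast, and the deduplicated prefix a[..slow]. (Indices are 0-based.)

slow=8, fast=15, prefix=[1, 2, 3, 4, 5, 7, 8, 10, 11]

(s=0,f=1) a[fast]=1=a[slow] dup → fast++
(s=0,f=2) a[fast]=2≠a[slow]=1 write a[1]=2 → slow++,fast++
(s=1,f=3) a[fast]=3≠a[slow]=2 write a[2]=3 → slow++,fast++
(s=2,f=4) a[fast]=3=a[slow] dup → fast++
(s=2,f=5) a[fast]=4≠a[slow]=3 write a[3]=4 → slow++,fast++
(s=3,f=6) a[fast]=4=a[slow] dup → fast++
(s=3,f=7) a[fast]=4=a[slow] dup → fast++
(s=3,f=8) a[fast]=5≠a[slow]=4 write a[4]=5 → slow++,fast++
(s=4,f=9) a[fast]=7≠a[slow]=5 write a[5]=7 → slow++,fast++
(s=5,f=10) a[fast]=8≠a[slow]=7 write a[6]=8 → slow++,fast++
(s=6,f=11) a[fast]=10≠a[slow]=8 write a[7]=10 → slow++,fast++
(s=7,f=12) a[fast]=10=a[slow] dup → fast++
(s=7,f=13) a[fast]=10=a[slow] dup → fast++
(s=7,f=14) a[fast]=11≠a[slow]=10 write a[8]=11 → slow++,fast++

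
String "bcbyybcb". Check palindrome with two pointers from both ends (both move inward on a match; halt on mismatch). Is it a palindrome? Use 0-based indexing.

palindrome

[0,7] 'b'=='b' → l++,r--
[1,6] 'c'=='c' → l++,r--
[2,5] 'b'=='b' → l++,r--
[3,4] 'y'=='y' → l++,r--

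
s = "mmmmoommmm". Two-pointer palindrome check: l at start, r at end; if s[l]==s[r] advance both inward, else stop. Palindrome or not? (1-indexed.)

l=1 r=10: 'm'=='m', l++,r--
l=2 r=9: 'm'=='m', l++,r--
l=3 r=8: 'm'=='m', l++,r--
l=4 r=7: 'm'=='m', l++,r--
l=5 r=6: 'o'=='o', l++,r--

palindrome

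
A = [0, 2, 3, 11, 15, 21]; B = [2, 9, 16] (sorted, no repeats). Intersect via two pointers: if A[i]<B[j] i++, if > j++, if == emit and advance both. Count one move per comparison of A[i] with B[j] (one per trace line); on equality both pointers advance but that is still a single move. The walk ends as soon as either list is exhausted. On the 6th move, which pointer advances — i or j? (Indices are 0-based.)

i

[i=0,j=0] 0<2 → i++
[i=1,j=0] 2==2 emit → i++,j++
[i=2,j=1] 3<9 → i++
[i=3,j=1] 11>9 → j++
[i=3,j=2] 11<16 → i++
[i=4,j=2] 15<16 → i++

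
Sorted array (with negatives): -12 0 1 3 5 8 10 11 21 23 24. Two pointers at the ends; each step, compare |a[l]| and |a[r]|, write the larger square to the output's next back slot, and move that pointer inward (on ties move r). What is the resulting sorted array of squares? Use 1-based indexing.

[1,11] |-12|<=|24| out[11]=576 → r--
[1,10] |-12|<=|23| out[10]=529 → r--
[1,9] |-12|<=|21| out[9]=441 → r--
[1,8] |-12|>|11| out[8]=144 → l++
[2,8] |0|<=|11| out[7]=121 → r--
[2,7] |0|<=|10| out[6]=100 → r--
[2,6] |0|<=|8| out[5]=64 → r--
[2,5] |0|<=|5| out[4]=25 → r--
[2,4] |0|<=|3| out[3]=9 → r--
[2,3] |0|<=|1| out[2]=1 → r--
[2,2] |0|<=|0| out[1]=0 → r--

[0, 1, 9, 25, 64, 100, 121, 144, 441, 529, 576]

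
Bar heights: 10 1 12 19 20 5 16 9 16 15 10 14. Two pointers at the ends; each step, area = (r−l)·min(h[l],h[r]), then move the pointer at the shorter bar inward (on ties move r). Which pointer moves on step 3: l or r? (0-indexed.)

l=0 r=11: min(10,14)*11=110 best=110 *, l++
l=1 r=11: min(1,14)*10=10 best=110, l++
l=2 r=11: min(12,14)*9=108 best=110, l++

l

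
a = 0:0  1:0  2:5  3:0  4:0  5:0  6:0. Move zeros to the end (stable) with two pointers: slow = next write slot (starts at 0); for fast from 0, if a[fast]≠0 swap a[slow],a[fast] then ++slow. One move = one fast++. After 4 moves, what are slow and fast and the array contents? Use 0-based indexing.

slow=1, fast=4, a=[5, 0, 0, 0, 0, 0, 0]

slow=0 fast=0: a[fast]=0, fast++
slow=0 fast=1: a[fast]=0, fast++
slow=0 fast=2: a[fast]=5≠0 swap→a[0]=5, slow++,fast++
slow=1 fast=3: a[fast]=0, fast++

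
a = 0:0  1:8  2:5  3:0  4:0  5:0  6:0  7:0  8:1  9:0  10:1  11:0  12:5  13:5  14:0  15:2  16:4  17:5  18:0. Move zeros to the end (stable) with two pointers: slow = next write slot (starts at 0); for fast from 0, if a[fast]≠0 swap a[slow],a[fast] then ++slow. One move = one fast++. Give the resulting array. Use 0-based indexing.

[8, 5, 1, 1, 5, 5, 2, 4, 5, 0, 0, 0, 0, 0, 0, 0, 0, 0, 0]

(s=0,f=0) a[fast]=0 → fast++
(s=0,f=1) a[fast]=8≠0 swap→a[0]=8 → slow++,fast++
(s=1,f=2) a[fast]=5≠0 swap→a[1]=5 → slow++,fast++
(s=2,f=3) a[fast]=0 → fast++
(s=2,f=4) a[fast]=0 → fast++
(s=2,f=5) a[fast]=0 → fast++
(s=2,f=6) a[fast]=0 → fast++
(s=2,f=7) a[fast]=0 → fast++
(s=2,f=8) a[fast]=1≠0 swap→a[2]=1 → slow++,fast++
(s=3,f=9) a[fast]=0 → fast++
(s=3,f=10) a[fast]=1≠0 swap→a[3]=1 → slow++,fast++
(s=4,f=11) a[fast]=0 → fast++
(s=4,f=12) a[fast]=5≠0 swap→a[4]=5 → slow++,fast++
(s=5,f=13) a[fast]=5≠0 swap→a[5]=5 → slow++,fast++
(s=6,f=14) a[fast]=0 → fast++
(s=6,f=15) a[fast]=2≠0 swap→a[6]=2 → slow++,fast++
(s=7,f=16) a[fast]=4≠0 swap→a[7]=4 → slow++,fast++
(s=8,f=17) a[fast]=5≠0 swap→a[8]=5 → slow++,fast++
(s=9,f=18) a[fast]=0 → fast++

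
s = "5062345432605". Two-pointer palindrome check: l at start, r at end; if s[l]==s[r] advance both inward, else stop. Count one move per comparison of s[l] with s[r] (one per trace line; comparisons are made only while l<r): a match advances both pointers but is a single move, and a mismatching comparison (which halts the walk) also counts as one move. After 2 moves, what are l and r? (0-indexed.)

l=2, r=10

[0,12] '5'=='5' → l++,r--
[1,11] '0'=='0' → l++,r--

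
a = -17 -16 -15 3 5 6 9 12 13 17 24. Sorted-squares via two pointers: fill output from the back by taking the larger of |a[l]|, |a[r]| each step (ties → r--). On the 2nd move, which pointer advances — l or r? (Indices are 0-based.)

l=0 r=10: |-17|<=|24| out[10]=576, r--
l=0 r=9: |-17|<=|17| out[9]=289, r--

r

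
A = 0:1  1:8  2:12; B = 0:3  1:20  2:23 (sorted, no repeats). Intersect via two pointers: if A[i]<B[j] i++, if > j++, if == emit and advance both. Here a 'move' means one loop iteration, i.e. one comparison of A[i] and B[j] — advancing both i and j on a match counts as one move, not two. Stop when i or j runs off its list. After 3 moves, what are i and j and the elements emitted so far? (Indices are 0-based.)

i=2, j=1, emitted=[]

i=0 j=0: 1<3, i++
i=1 j=0: 8>3, j++
i=1 j=1: 8<20, i++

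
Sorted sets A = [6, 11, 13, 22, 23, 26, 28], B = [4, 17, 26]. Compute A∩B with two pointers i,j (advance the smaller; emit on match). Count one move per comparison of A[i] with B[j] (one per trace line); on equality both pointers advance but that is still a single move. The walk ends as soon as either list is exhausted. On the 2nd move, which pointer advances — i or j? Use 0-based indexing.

[i=0,j=0] 6>4 → j++
[i=0,j=1] 6<17 → i++

i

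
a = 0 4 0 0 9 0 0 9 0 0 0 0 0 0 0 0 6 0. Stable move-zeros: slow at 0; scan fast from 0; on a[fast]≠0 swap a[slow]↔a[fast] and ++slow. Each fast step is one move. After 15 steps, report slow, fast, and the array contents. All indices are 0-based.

slow=0 fast=0: a[fast]=0, fast++
slow=0 fast=1: a[fast]=4≠0 swap→a[0]=4, slow++,fast++
slow=1 fast=2: a[fast]=0, fast++
slow=1 fast=3: a[fast]=0, fast++
slow=1 fast=4: a[fast]=9≠0 swap→a[1]=9, slow++,fast++
slow=2 fast=5: a[fast]=0, fast++
slow=2 fast=6: a[fast]=0, fast++
slow=2 fast=7: a[fast]=9≠0 swap→a[2]=9, slow++,fast++
slow=3 fast=8: a[fast]=0, fast++
slow=3 fast=9: a[fast]=0, fast++
slow=3 fast=10: a[fast]=0, fast++
slow=3 fast=11: a[fast]=0, fast++
slow=3 fast=12: a[fast]=0, fast++
slow=3 fast=13: a[fast]=0, fast++
slow=3 fast=14: a[fast]=0, fast++

slow=3, fast=15, a=[4, 9, 9, 0, 0, 0, 0, 0, 0, 0, 0, 0, 0, 0, 0, 0, 6, 0]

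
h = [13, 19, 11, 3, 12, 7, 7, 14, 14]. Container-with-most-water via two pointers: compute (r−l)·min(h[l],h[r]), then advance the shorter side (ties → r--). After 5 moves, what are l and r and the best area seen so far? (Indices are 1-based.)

l=2, r=5, best area=104

[1,9] min(13,14)*8=104 best=104 * → l++
[2,9] min(19,14)*7=98 best=104 → r--
[2,8] min(19,14)*6=84 best=104 → r--
[2,7] min(19,7)*5=35 best=104 → r--
[2,6] min(19,7)*4=28 best=104 → r--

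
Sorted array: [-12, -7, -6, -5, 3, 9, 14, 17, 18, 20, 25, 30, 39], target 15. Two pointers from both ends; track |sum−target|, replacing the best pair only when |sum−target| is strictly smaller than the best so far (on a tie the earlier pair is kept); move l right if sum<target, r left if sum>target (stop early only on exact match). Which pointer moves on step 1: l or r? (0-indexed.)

l=0 r=12: -12+39=27 d=12 *, r--

r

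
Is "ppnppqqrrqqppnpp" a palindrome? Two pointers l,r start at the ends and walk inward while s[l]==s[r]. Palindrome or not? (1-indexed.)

[1,16] 'p'=='p' → l++,r--
[2,15] 'p'=='p' → l++,r--
[3,14] 'n'=='n' → l++,r--
[4,13] 'p'=='p' → l++,r--
[5,12] 'p'=='p' → l++,r--
[6,11] 'q'=='q' → l++,r--
[7,10] 'q'=='q' → l++,r--
[8,9] 'r'=='r' → l++,r--

palindrome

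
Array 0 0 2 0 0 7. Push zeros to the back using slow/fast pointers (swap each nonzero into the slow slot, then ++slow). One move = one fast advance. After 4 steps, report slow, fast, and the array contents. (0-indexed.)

slow=1, fast=4, a=[2, 0, 0, 0, 0, 7]

slow=0 fast=0: a[fast]=0, fast++
slow=0 fast=1: a[fast]=0, fast++
slow=0 fast=2: a[fast]=2≠0 swap→a[0]=2, slow++,fast++
slow=1 fast=3: a[fast]=0, fast++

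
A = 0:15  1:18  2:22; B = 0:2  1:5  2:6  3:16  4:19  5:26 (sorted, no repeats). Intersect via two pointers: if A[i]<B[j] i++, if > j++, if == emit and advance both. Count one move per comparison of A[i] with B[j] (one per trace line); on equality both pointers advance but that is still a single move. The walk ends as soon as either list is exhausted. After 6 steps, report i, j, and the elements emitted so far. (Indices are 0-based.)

i=2, j=4, emitted=[]

i=0 j=0: 15>2, j++
i=0 j=1: 15>5, j++
i=0 j=2: 15>6, j++
i=0 j=3: 15<16, i++
i=1 j=3: 18>16, j++
i=1 j=4: 18<19, i++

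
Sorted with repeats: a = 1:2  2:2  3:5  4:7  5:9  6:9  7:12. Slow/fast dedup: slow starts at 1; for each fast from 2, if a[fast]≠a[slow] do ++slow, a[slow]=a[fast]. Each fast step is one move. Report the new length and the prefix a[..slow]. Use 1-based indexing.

length 5; prefix = [2, 5, 7, 9, 12]

(s=1,f=2) a[fast]=2=a[slow] dup → fast++
(s=1,f=3) a[fast]=5≠a[slow]=2 write a[2]=5 → slow++,fast++
(s=2,f=4) a[fast]=7≠a[slow]=5 write a[3]=7 → slow++,fast++
(s=3,f=5) a[fast]=9≠a[slow]=7 write a[4]=9 → slow++,fast++
(s=4,f=6) a[fast]=9=a[slow] dup → fast++
(s=4,f=7) a[fast]=12≠a[slow]=9 write a[5]=12 → slow++,fast++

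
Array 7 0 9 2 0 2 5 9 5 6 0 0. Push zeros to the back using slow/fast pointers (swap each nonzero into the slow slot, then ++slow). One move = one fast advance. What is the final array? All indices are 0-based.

slow=0 fast=0: a[fast]=7≠0 swap→a[0]=7, slow++,fast++
slow=1 fast=1: a[fast]=0, fast++
slow=1 fast=2: a[fast]=9≠0 swap→a[1]=9, slow++,fast++
slow=2 fast=3: a[fast]=2≠0 swap→a[2]=2, slow++,fast++
slow=3 fast=4: a[fast]=0, fast++
slow=3 fast=5: a[fast]=2≠0 swap→a[3]=2, slow++,fast++
slow=4 fast=6: a[fast]=5≠0 swap→a[4]=5, slow++,fast++
slow=5 fast=7: a[fast]=9≠0 swap→a[5]=9, slow++,fast++
slow=6 fast=8: a[fast]=5≠0 swap→a[6]=5, slow++,fast++
slow=7 fast=9: a[fast]=6≠0 swap→a[7]=6, slow++,fast++
slow=8 fast=10: a[fast]=0, fast++
slow=8 fast=11: a[fast]=0, fast++

[7, 9, 2, 2, 5, 9, 5, 6, 0, 0, 0, 0]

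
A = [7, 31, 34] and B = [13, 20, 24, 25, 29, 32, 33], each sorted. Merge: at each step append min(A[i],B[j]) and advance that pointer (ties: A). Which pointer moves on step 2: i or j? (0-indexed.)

i=0 j=0: A[i]=7<=B[j]=13 take 7, i++
i=1 j=0: A[i]=31>B[j]=13 take 13, j++

j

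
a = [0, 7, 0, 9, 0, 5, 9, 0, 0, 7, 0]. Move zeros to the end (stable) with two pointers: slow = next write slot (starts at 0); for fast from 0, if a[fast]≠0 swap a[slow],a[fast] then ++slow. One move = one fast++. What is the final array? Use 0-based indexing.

[7, 9, 5, 9, 7, 0, 0, 0, 0, 0, 0]

(s=0,f=0) a[fast]=0 → fast++
(s=0,f=1) a[fast]=7≠0 swap→a[0]=7 → slow++,fast++
(s=1,f=2) a[fast]=0 → fast++
(s=1,f=3) a[fast]=9≠0 swap→a[1]=9 → slow++,fast++
(s=2,f=4) a[fast]=0 → fast++
(s=2,f=5) a[fast]=5≠0 swap→a[2]=5 → slow++,fast++
(s=3,f=6) a[fast]=9≠0 swap→a[3]=9 → slow++,fast++
(s=4,f=7) a[fast]=0 → fast++
(s=4,f=8) a[fast]=0 → fast++
(s=4,f=9) a[fast]=7≠0 swap→a[4]=7 → slow++,fast++
(s=5,f=10) a[fast]=0 → fast++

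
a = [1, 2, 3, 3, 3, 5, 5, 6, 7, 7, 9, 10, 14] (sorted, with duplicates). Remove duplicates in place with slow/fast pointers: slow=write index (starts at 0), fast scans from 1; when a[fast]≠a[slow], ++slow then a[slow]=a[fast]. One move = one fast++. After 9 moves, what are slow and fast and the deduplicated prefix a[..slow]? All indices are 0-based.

slow=0 fast=1: a[fast]=2≠a[slow]=1 write a[1]=2, slow++,fast++
slow=1 fast=2: a[fast]=3≠a[slow]=2 write a[2]=3, slow++,fast++
slow=2 fast=3: a[fast]=3=a[slow] dup, fast++
slow=2 fast=4: a[fast]=3=a[slow] dup, fast++
slow=2 fast=5: a[fast]=5≠a[slow]=3 write a[3]=5, slow++,fast++
slow=3 fast=6: a[fast]=5=a[slow] dup, fast++
slow=3 fast=7: a[fast]=6≠a[slow]=5 write a[4]=6, slow++,fast++
slow=4 fast=8: a[fast]=7≠a[slow]=6 write a[5]=7, slow++,fast++
slow=5 fast=9: a[fast]=7=a[slow] dup, fast++

slow=5, fast=10, prefix=[1, 2, 3, 5, 6, 7]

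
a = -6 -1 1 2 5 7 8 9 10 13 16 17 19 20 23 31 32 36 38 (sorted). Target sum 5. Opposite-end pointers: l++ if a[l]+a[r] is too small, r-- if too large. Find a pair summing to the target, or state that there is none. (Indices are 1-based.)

no pair

l=1 r=19: -6+38=32 >5, r--
l=1 r=18: -6+36=30 >5, r--
l=1 r=17: -6+32=26 >5, r--
l=1 r=16: -6+31=25 >5, r--
l=1 r=15: -6+23=17 >5, r--
l=1 r=14: -6+20=14 >5, r--
l=1 r=13: -6+19=13 >5, r--
l=1 r=12: -6+17=11 >5, r--
l=1 r=11: -6+16=10 >5, r--
l=1 r=10: -6+13=7 >5, r--
l=1 r=9: -6+10=4 <5, l++
l=2 r=9: -1+10=9 >5, r--
l=2 r=8: -1+9=8 >5, r--
l=2 r=7: -1+8=7 >5, r--
l=2 r=6: -1+7=6 >5, r--
l=2 r=5: -1+5=4 <5, l++
l=3 r=5: 1+5=6 >5, r--
l=3 r=4: 1+2=3 <5, l++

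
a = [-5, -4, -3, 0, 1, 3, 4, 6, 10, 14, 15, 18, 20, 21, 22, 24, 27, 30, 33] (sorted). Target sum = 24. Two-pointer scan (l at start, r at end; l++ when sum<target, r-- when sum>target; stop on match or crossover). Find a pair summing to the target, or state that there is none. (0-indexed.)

(-3, 27)

[0,18] -5+33=28 >24 → r--
[0,17] -5+30=25 >24 → r--
[0,16] -5+27=22 <24 → l++
[1,16] -4+27=23 <24 → l++
[2,16] -3+27=24 → found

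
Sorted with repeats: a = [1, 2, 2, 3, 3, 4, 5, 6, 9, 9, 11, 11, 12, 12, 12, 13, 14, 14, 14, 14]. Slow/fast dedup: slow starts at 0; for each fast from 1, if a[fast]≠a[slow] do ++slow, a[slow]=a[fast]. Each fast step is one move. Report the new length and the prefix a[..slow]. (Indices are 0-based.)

(s=0,f=1) a[fast]=2≠a[slow]=1 write a[1]=2 → slow++,fast++
(s=1,f=2) a[fast]=2=a[slow] dup → fast++
(s=1,f=3) a[fast]=3≠a[slow]=2 write a[2]=3 → slow++,fast++
(s=2,f=4) a[fast]=3=a[slow] dup → fast++
(s=2,f=5) a[fast]=4≠a[slow]=3 write a[3]=4 → slow++,fast++
(s=3,f=6) a[fast]=5≠a[slow]=4 write a[4]=5 → slow++,fast++
(s=4,f=7) a[fast]=6≠a[slow]=5 write a[5]=6 → slow++,fast++
(s=5,f=8) a[fast]=9≠a[slow]=6 write a[6]=9 → slow++,fast++
(s=6,f=9) a[fast]=9=a[slow] dup → fast++
(s=6,f=10) a[fast]=11≠a[slow]=9 write a[7]=11 → slow++,fast++
(s=7,f=11) a[fast]=11=a[slow] dup → fast++
(s=7,f=12) a[fast]=12≠a[slow]=11 write a[8]=12 → slow++,fast++
(s=8,f=13) a[fast]=12=a[slow] dup → fast++
(s=8,f=14) a[fast]=12=a[slow] dup → fast++
(s=8,f=15) a[fast]=13≠a[slow]=12 write a[9]=13 → slow++,fast++
(s=9,f=16) a[fast]=14≠a[slow]=13 write a[10]=14 → slow++,fast++
(s=10,f=17) a[fast]=14=a[slow] dup → fast++
(s=10,f=18) a[fast]=14=a[slow] dup → fast++
(s=10,f=19) a[fast]=14=a[slow] dup → fast++

length 11; prefix = [1, 2, 3, 4, 5, 6, 9, 11, 12, 13, 14]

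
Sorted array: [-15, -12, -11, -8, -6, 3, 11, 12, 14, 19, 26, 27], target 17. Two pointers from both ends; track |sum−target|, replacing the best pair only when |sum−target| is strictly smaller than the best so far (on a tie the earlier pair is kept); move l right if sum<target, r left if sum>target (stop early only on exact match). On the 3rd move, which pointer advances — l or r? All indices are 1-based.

l

l=1 r=12: -15+27=12 d=5 *, l++
l=2 r=12: -12+27=15 d=2 *, l++
l=3 r=12: -11+27=16 d=1 *, l++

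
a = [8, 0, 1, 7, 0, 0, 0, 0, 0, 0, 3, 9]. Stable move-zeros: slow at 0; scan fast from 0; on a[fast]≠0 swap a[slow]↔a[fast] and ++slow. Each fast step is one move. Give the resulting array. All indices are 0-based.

slow=0 fast=0: a[fast]=8≠0 swap→a[0]=8, slow++,fast++
slow=1 fast=1: a[fast]=0, fast++
slow=1 fast=2: a[fast]=1≠0 swap→a[1]=1, slow++,fast++
slow=2 fast=3: a[fast]=7≠0 swap→a[2]=7, slow++,fast++
slow=3 fast=4: a[fast]=0, fast++
slow=3 fast=5: a[fast]=0, fast++
slow=3 fast=6: a[fast]=0, fast++
slow=3 fast=7: a[fast]=0, fast++
slow=3 fast=8: a[fast]=0, fast++
slow=3 fast=9: a[fast]=0, fast++
slow=3 fast=10: a[fast]=3≠0 swap→a[3]=3, slow++,fast++
slow=4 fast=11: a[fast]=9≠0 swap→a[4]=9, slow++,fast++

[8, 1, 7, 3, 9, 0, 0, 0, 0, 0, 0, 0]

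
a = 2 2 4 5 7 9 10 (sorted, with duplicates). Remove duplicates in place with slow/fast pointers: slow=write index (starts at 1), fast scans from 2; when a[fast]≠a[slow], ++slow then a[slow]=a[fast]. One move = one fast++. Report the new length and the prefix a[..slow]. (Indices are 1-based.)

length 6; prefix = [2, 4, 5, 7, 9, 10]

(s=1,f=2) a[fast]=2=a[slow] dup → fast++
(s=1,f=3) a[fast]=4≠a[slow]=2 write a[2]=4 → slow++,fast++
(s=2,f=4) a[fast]=5≠a[slow]=4 write a[3]=5 → slow++,fast++
(s=3,f=5) a[fast]=7≠a[slow]=5 write a[4]=7 → slow++,fast++
(s=4,f=6) a[fast]=9≠a[slow]=7 write a[5]=9 → slow++,fast++
(s=5,f=7) a[fast]=10≠a[slow]=9 write a[6]=10 → slow++,fast++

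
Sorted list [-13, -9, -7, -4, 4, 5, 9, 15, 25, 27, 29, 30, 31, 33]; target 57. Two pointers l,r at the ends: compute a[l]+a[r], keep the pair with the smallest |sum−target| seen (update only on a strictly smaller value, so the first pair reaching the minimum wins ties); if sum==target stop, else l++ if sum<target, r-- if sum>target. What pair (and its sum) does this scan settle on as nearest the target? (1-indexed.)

pair (27, 30) with sum 57 (|Δ|=0)

l=1 r=14: -13+33=20 d=37 *, l++
l=2 r=14: -9+33=24 d=33 *, l++
l=3 r=14: -7+33=26 d=31 *, l++
l=4 r=14: -4+33=29 d=28 *, l++
l=5 r=14: 4+33=37 d=20 *, l++
l=6 r=14: 5+33=38 d=19 *, l++
l=7 r=14: 9+33=42 d=15 *, l++
l=8 r=14: 15+33=48 d=9 *, l++
l=9 r=14: 25+33=58 d=1 *, r--
l=9 r=13: 25+31=56 d=1, l++
l=10 r=13: 27+31=58 d=1, r--
l=10 r=12: 27+30=57 d=0 *, stop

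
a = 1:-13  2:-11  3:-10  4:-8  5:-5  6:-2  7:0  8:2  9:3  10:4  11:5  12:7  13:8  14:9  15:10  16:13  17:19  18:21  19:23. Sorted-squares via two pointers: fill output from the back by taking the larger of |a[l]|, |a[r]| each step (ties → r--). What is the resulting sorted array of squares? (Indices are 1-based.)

[0, 4, 4, 9, 16, 25, 25, 49, 64, 64, 81, 100, 100, 121, 169, 169, 361, 441, 529]

[1,19] |-13|<=|23| out[19]=529 → r--
[1,18] |-13|<=|21| out[18]=441 → r--
[1,17] |-13|<=|19| out[17]=361 → r--
[1,16] |-13|<=|13| out[16]=169 → r--
[1,15] |-13|>|10| out[15]=169 → l++
[2,15] |-11|>|10| out[14]=121 → l++
[3,15] |-10|<=|10| out[13]=100 → r--
[3,14] |-10|>|9| out[12]=100 → l++
[4,14] |-8|<=|9| out[11]=81 → r--
[4,13] |-8|<=|8| out[10]=64 → r--
[4,12] |-8|>|7| out[9]=64 → l++
[5,12] |-5|<=|7| out[8]=49 → r--
[5,11] |-5|<=|5| out[7]=25 → r--
[5,10] |-5|>|4| out[6]=25 → l++
[6,10] |-2|<=|4| out[5]=16 → r--
[6,9] |-2|<=|3| out[4]=9 → r--
[6,8] |-2|<=|2| out[3]=4 → r--
[6,7] |-2|>|0| out[2]=4 → l++
[7,7] |0|<=|0| out[1]=0 → r--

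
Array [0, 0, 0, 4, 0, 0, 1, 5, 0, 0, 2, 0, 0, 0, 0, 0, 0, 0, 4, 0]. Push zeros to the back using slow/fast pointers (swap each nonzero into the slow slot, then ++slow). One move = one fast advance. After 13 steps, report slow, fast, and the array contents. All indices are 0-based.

(s=0,f=0) a[fast]=0 → fast++
(s=0,f=1) a[fast]=0 → fast++
(s=0,f=2) a[fast]=0 → fast++
(s=0,f=3) a[fast]=4≠0 swap→a[0]=4 → slow++,fast++
(s=1,f=4) a[fast]=0 → fast++
(s=1,f=5) a[fast]=0 → fast++
(s=1,f=6) a[fast]=1≠0 swap→a[1]=1 → slow++,fast++
(s=2,f=7) a[fast]=5≠0 swap→a[2]=5 → slow++,fast++
(s=3,f=8) a[fast]=0 → fast++
(s=3,f=9) a[fast]=0 → fast++
(s=3,f=10) a[fast]=2≠0 swap→a[3]=2 → slow++,fast++
(s=4,f=11) a[fast]=0 → fast++
(s=4,f=12) a[fast]=0 → fast++

slow=4, fast=13, a=[4, 1, 5, 2, 0, 0, 0, 0, 0, 0, 0, 0, 0, 0, 0, 0, 0, 0, 4, 0]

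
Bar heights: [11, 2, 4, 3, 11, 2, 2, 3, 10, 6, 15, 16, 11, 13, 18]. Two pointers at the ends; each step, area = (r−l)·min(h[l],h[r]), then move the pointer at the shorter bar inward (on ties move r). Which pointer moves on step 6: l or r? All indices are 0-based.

l

[0,14] min(11,18)*14=154 best=154 * → l++
[1,14] min(2,18)*13=26 best=154 → l++
[2,14] min(4,18)*12=48 best=154 → l++
[3,14] min(3,18)*11=33 best=154 → l++
[4,14] min(11,18)*10=110 best=154 → l++
[5,14] min(2,18)*9=18 best=154 → l++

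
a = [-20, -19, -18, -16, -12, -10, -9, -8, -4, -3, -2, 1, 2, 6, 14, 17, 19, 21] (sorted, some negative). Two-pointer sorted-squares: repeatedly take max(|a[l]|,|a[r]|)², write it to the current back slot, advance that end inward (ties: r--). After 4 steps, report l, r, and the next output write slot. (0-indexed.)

l=2, r=15, next write slot=13

[0,17] |-20|<=|21| out[17]=441 → r--
[0,16] |-20|>|19| out[16]=400 → l++
[1,16] |-19|<=|19| out[15]=361 → r--
[1,15] |-19|>|17| out[14]=361 → l++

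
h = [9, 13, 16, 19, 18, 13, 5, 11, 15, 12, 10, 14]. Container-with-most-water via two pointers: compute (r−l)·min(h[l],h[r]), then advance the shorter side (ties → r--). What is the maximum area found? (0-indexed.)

max area = 130

[0,11] min(9,14)*11=99 best=99 * → l++
[1,11] min(13,14)*10=130 best=130 * → l++
[2,11] min(16,14)*9=126 best=130 → r--
[2,10] min(16,10)*8=80 best=130 → r--
[2,9] min(16,12)*7=84 best=130 → r--
[2,8] min(16,15)*6=90 best=130 → r--
[2,7] min(16,11)*5=55 best=130 → r--
[2,6] min(16,5)*4=20 best=130 → r--
[2,5] min(16,13)*3=39 best=130 → r--
[2,4] min(16,18)*2=32 best=130 → l++
[3,4] min(19,18)*1=18 best=130 → r--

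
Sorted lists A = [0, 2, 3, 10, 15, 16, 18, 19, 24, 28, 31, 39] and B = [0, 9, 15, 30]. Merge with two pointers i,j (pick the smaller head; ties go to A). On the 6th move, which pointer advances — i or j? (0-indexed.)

i

i=0 j=0: A[i]=0<=B[j]=0 take 0, i++
i=1 j=0: A[i]=2>B[j]=0 take 0, j++
i=1 j=1: A[i]=2<=B[j]=9 take 2, i++
i=2 j=1: A[i]=3<=B[j]=9 take 3, i++
i=3 j=1: A[i]=10>B[j]=9 take 9, j++
i=3 j=2: A[i]=10<=B[j]=15 take 10, i++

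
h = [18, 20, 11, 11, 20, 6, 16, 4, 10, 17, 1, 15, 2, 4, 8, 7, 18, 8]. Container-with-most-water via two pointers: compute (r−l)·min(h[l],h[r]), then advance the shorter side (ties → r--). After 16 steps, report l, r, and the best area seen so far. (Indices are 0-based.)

l=0 r=17: min(18,8)*17=136 best=136 *, r--
l=0 r=16: min(18,18)*16=288 best=288 *, r--
l=0 r=15: min(18,7)*15=105 best=288, r--
l=0 r=14: min(18,8)*14=112 best=288, r--
l=0 r=13: min(18,4)*13=52 best=288, r--
l=0 r=12: min(18,2)*12=24 best=288, r--
l=0 r=11: min(18,15)*11=165 best=288, r--
l=0 r=10: min(18,1)*10=10 best=288, r--
l=0 r=9: min(18,17)*9=153 best=288, r--
l=0 r=8: min(18,10)*8=80 best=288, r--
l=0 r=7: min(18,4)*7=28 best=288, r--
l=0 r=6: min(18,16)*6=96 best=288, r--
l=0 r=5: min(18,6)*5=30 best=288, r--
l=0 r=4: min(18,20)*4=72 best=288, l++
l=1 r=4: min(20,20)*3=60 best=288, r--
l=1 r=3: min(20,11)*2=22 best=288, r--

l=1, r=2, best area=288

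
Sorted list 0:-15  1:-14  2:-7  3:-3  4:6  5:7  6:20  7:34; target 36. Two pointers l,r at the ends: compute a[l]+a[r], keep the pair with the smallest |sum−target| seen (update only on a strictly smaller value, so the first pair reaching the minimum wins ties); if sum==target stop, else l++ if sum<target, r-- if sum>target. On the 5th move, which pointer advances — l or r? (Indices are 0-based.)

r

l=0 r=7: -15+34=19 d=17 *, l++
l=1 r=7: -14+34=20 d=16 *, l++
l=2 r=7: -7+34=27 d=9 *, l++
l=3 r=7: -3+34=31 d=5 *, l++
l=4 r=7: 6+34=40 d=4 *, r--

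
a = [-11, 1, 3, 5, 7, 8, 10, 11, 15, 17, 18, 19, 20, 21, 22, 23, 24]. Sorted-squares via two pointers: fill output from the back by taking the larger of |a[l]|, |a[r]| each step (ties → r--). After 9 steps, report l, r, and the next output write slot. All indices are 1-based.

l=1, r=8, next write slot=8

l=1 r=17: |-11|<=|24| out[17]=576, r--
l=1 r=16: |-11|<=|23| out[16]=529, r--
l=1 r=15: |-11|<=|22| out[15]=484, r--
l=1 r=14: |-11|<=|21| out[14]=441, r--
l=1 r=13: |-11|<=|20| out[13]=400, r--
l=1 r=12: |-11|<=|19| out[12]=361, r--
l=1 r=11: |-11|<=|18| out[11]=324, r--
l=1 r=10: |-11|<=|17| out[10]=289, r--
l=1 r=9: |-11|<=|15| out[9]=225, r--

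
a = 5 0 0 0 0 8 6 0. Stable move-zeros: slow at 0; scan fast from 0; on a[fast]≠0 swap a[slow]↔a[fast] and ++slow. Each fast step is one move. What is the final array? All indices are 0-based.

[5, 8, 6, 0, 0, 0, 0, 0]

(s=0,f=0) a[fast]=5≠0 swap→a[0]=5 → slow++,fast++
(s=1,f=1) a[fast]=0 → fast++
(s=1,f=2) a[fast]=0 → fast++
(s=1,f=3) a[fast]=0 → fast++
(s=1,f=4) a[fast]=0 → fast++
(s=1,f=5) a[fast]=8≠0 swap→a[1]=8 → slow++,fast++
(s=2,f=6) a[fast]=6≠0 swap→a[2]=6 → slow++,fast++
(s=3,f=7) a[fast]=0 → fast++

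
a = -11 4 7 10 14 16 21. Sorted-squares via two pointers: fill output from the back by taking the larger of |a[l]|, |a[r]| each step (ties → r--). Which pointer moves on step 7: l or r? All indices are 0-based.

l=0 r=6: |-11|<=|21| out[6]=441, r--
l=0 r=5: |-11|<=|16| out[5]=256, r--
l=0 r=4: |-11|<=|14| out[4]=196, r--
l=0 r=3: |-11|>|10| out[3]=121, l++
l=1 r=3: |4|<=|10| out[2]=100, r--
l=1 r=2: |4|<=|7| out[1]=49, r--
l=1 r=1: |4|<=|4| out[0]=16, r--

r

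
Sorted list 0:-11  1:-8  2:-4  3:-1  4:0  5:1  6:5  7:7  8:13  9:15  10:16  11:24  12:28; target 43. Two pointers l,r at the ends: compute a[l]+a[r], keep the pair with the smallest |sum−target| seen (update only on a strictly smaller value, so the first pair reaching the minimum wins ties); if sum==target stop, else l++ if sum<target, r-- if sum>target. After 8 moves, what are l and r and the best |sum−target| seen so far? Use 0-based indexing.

l=0 r=12: -11+28=17 d=26 *, l++
l=1 r=12: -8+28=20 d=23 *, l++
l=2 r=12: -4+28=24 d=19 *, l++
l=3 r=12: -1+28=27 d=16 *, l++
l=4 r=12: 0+28=28 d=15 *, l++
l=5 r=12: 1+28=29 d=14 *, l++
l=6 r=12: 5+28=33 d=10 *, l++
l=7 r=12: 7+28=35 d=8 *, l++

l=8, r=12, best |Δ|=8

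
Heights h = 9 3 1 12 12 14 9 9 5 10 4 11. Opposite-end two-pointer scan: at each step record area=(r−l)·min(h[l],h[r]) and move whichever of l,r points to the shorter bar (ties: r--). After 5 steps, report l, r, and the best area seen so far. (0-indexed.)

[0,11] min(9,11)*11=99 best=99 * → l++
[1,11] min(3,11)*10=30 best=99 → l++
[2,11] min(1,11)*9=9 best=99 → l++
[3,11] min(12,11)*8=88 best=99 → r--
[3,10] min(12,4)*7=28 best=99 → r--

l=3, r=9, best area=99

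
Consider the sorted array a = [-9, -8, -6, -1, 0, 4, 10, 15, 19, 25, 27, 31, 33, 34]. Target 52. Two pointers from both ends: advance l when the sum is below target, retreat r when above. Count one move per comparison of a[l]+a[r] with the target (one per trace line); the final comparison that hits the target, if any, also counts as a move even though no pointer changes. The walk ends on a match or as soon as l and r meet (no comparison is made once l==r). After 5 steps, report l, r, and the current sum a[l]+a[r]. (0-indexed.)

l=5, r=13, sum=38

l=0 r=13: -9+34=25 <52, l++
l=1 r=13: -8+34=26 <52, l++
l=2 r=13: -6+34=28 <52, l++
l=3 r=13: -1+34=33 <52, l++
l=4 r=13: 0+34=34 <52, l++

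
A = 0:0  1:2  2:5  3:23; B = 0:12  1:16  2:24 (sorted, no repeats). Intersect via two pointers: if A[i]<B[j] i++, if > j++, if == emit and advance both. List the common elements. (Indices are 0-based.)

intersection = []

[i=0,j=0] 0<12 → i++
[i=1,j=0] 2<12 → i++
[i=2,j=0] 5<12 → i++
[i=3,j=0] 23>12 → j++
[i=3,j=1] 23>16 → j++
[i=3,j=2] 23<24 → i++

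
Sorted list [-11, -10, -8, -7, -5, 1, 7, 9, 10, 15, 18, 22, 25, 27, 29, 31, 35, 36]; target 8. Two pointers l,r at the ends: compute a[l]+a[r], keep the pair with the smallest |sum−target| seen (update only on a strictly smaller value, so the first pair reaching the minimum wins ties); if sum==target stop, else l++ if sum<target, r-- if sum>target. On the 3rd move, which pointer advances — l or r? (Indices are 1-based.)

r

l=1 r=18: -11+36=25 d=17 *, r--
l=1 r=17: -11+35=24 d=16 *, r--
l=1 r=16: -11+31=20 d=12 *, r--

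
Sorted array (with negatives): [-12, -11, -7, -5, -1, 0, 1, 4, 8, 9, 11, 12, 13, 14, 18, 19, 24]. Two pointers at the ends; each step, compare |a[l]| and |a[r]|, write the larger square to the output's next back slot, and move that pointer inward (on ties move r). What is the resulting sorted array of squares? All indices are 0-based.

l=0 r=16: |-12|<=|24| out[16]=576, r--
l=0 r=15: |-12|<=|19| out[15]=361, r--
l=0 r=14: |-12|<=|18| out[14]=324, r--
l=0 r=13: |-12|<=|14| out[13]=196, r--
l=0 r=12: |-12|<=|13| out[12]=169, r--
l=0 r=11: |-12|<=|12| out[11]=144, r--
l=0 r=10: |-12|>|11| out[10]=144, l++
l=1 r=10: |-11|<=|11| out[9]=121, r--
l=1 r=9: |-11|>|9| out[8]=121, l++
l=2 r=9: |-7|<=|9| out[7]=81, r--
l=2 r=8: |-7|<=|8| out[6]=64, r--
l=2 r=7: |-7|>|4| out[5]=49, l++
l=3 r=7: |-5|>|4| out[4]=25, l++
l=4 r=7: |-1|<=|4| out[3]=16, r--
l=4 r=6: |-1|<=|1| out[2]=1, r--
l=4 r=5: |-1|>|0| out[1]=1, l++
l=5 r=5: |0|<=|0| out[0]=0, r--

[0, 1, 1, 16, 25, 49, 64, 81, 121, 121, 144, 144, 169, 196, 324, 361, 576]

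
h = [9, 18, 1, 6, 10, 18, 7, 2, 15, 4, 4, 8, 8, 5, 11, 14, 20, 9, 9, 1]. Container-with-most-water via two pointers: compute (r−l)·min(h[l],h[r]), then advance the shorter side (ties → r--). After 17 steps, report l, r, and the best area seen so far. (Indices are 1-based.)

[1,20] min(9,1)*19=19 best=19 * → r--
[1,19] min(9,9)*18=162 best=162 * → r--
[1,18] min(9,9)*17=153 best=162 → r--
[1,17] min(9,20)*16=144 best=162 → l++
[2,17] min(18,20)*15=270 best=270 * → l++
[3,17] min(1,20)*14=14 best=270 → l++
[4,17] min(6,20)*13=78 best=270 → l++
[5,17] min(10,20)*12=120 best=270 → l++
[6,17] min(18,20)*11=198 best=270 → l++
[7,17] min(7,20)*10=70 best=270 → l++
[8,17] min(2,20)*9=18 best=270 → l++
[9,17] min(15,20)*8=120 best=270 → l++
[10,17] min(4,20)*7=28 best=270 → l++
[11,17] min(4,20)*6=24 best=270 → l++
[12,17] min(8,20)*5=40 best=270 → l++
[13,17] min(8,20)*4=32 best=270 → l++
[14,17] min(5,20)*3=15 best=270 → l++

l=15, r=17, best area=270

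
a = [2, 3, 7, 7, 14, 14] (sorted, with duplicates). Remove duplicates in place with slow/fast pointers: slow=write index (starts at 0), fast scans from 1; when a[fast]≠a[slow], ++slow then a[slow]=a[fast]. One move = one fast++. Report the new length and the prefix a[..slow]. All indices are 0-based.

(s=0,f=1) a[fast]=3≠a[slow]=2 write a[1]=3 → slow++,fast++
(s=1,f=2) a[fast]=7≠a[slow]=3 write a[2]=7 → slow++,fast++
(s=2,f=3) a[fast]=7=a[slow] dup → fast++
(s=2,f=4) a[fast]=14≠a[slow]=7 write a[3]=14 → slow++,fast++
(s=3,f=5) a[fast]=14=a[slow] dup → fast++

length 4; prefix = [2, 3, 7, 14]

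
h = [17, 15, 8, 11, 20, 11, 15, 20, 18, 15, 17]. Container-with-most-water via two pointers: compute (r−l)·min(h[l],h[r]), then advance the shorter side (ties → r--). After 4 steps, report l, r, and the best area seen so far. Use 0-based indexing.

[0,10] min(17,17)*10=170 best=170 * → r--
[0,9] min(17,15)*9=135 best=170 → r--
[0,8] min(17,18)*8=136 best=170 → l++
[1,8] min(15,18)*7=105 best=170 → l++

l=2, r=8, best area=170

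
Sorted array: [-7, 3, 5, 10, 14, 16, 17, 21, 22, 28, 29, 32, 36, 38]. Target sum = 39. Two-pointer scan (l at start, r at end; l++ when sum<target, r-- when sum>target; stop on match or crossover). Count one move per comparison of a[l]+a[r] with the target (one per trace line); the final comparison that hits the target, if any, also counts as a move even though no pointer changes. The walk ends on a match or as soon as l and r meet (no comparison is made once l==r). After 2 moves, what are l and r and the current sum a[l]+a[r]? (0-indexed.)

l=1, r=12, sum=39

l=0 r=13: -7+38=31 <39, l++
l=1 r=13: 3+38=41 >39, r--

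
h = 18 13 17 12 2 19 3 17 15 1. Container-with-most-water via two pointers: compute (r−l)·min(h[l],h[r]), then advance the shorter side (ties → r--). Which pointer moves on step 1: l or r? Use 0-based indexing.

[0,9] min(18,1)*9=9 best=9 * → r--

r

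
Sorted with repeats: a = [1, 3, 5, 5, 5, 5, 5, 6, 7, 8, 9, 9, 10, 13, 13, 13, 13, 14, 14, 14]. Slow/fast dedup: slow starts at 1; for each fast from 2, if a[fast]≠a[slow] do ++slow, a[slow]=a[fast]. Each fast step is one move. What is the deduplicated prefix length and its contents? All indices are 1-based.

length 10; prefix = [1, 3, 5, 6, 7, 8, 9, 10, 13, 14]

(s=1,f=2) a[fast]=3≠a[slow]=1 write a[2]=3 → slow++,fast++
(s=2,f=3) a[fast]=5≠a[slow]=3 write a[3]=5 → slow++,fast++
(s=3,f=4) a[fast]=5=a[slow] dup → fast++
(s=3,f=5) a[fast]=5=a[slow] dup → fast++
(s=3,f=6) a[fast]=5=a[slow] dup → fast++
(s=3,f=7) a[fast]=5=a[slow] dup → fast++
(s=3,f=8) a[fast]=6≠a[slow]=5 write a[4]=6 → slow++,fast++
(s=4,f=9) a[fast]=7≠a[slow]=6 write a[5]=7 → slow++,fast++
(s=5,f=10) a[fast]=8≠a[slow]=7 write a[6]=8 → slow++,fast++
(s=6,f=11) a[fast]=9≠a[slow]=8 write a[7]=9 → slow++,fast++
(s=7,f=12) a[fast]=9=a[slow] dup → fast++
(s=7,f=13) a[fast]=10≠a[slow]=9 write a[8]=10 → slow++,fast++
(s=8,f=14) a[fast]=13≠a[slow]=10 write a[9]=13 → slow++,fast++
(s=9,f=15) a[fast]=13=a[slow] dup → fast++
(s=9,f=16) a[fast]=13=a[slow] dup → fast++
(s=9,f=17) a[fast]=13=a[slow] dup → fast++
(s=9,f=18) a[fast]=14≠a[slow]=13 write a[10]=14 → slow++,fast++
(s=10,f=19) a[fast]=14=a[slow] dup → fast++
(s=10,f=20) a[fast]=14=a[slow] dup → fast++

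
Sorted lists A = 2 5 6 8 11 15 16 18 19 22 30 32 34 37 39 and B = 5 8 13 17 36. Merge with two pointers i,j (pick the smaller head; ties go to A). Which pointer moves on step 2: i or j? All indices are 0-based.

i=0 j=0: A[i]=2<=B[j]=5 take 2, i++
i=1 j=0: A[i]=5<=B[j]=5 take 5, i++

i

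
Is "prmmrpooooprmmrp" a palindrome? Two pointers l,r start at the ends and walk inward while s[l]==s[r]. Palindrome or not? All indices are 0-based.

palindrome

l=0 r=15: 'p'=='p', l++,r--
l=1 r=14: 'r'=='r', l++,r--
l=2 r=13: 'm'=='m', l++,r--
l=3 r=12: 'm'=='m', l++,r--
l=4 r=11: 'r'=='r', l++,r--
l=5 r=10: 'p'=='p', l++,r--
l=6 r=9: 'o'=='o', l++,r--
l=7 r=8: 'o'=='o', l++,r--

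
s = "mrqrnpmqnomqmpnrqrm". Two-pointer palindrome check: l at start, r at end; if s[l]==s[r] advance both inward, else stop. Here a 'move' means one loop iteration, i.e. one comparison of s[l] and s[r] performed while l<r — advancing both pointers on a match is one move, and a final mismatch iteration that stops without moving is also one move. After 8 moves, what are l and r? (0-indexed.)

l=8, r=10

l=0 r=18: 'm'=='m', l++,r--
l=1 r=17: 'r'=='r', l++,r--
l=2 r=16: 'q'=='q', l++,r--
l=3 r=15: 'r'=='r', l++,r--
l=4 r=14: 'n'=='n', l++,r--
l=5 r=13: 'p'=='p', l++,r--
l=6 r=12: 'm'=='m', l++,r--
l=7 r=11: 'q'=='q', l++,r--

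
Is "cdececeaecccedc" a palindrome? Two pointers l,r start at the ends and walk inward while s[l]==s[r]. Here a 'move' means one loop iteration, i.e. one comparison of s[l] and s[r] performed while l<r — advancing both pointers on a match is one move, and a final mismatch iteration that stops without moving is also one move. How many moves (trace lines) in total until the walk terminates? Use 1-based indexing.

l=1 r=15: 'c'=='c', l++,r--
l=2 r=14: 'd'=='d', l++,r--
l=3 r=13: 'e'=='e', l++,r--
l=4 r=12: 'c'=='c', l++,r--
l=5 r=11: 'e'!='c', stop

5 moves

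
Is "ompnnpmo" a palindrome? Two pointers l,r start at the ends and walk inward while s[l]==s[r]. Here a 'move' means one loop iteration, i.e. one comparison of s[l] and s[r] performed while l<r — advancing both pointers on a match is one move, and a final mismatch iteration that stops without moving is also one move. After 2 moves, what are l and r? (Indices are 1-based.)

l=3, r=6

[1,8] 'o'=='o' → l++,r--
[2,7] 'm'=='m' → l++,r--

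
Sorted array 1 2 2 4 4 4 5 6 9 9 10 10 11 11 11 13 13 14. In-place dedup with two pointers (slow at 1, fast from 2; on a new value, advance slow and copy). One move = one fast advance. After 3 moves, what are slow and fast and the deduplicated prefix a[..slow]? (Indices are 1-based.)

slow=3, fast=5, prefix=[1, 2, 4]

slow=1 fast=2: a[fast]=2≠a[slow]=1 write a[2]=2, slow++,fast++
slow=2 fast=3: a[fast]=2=a[slow] dup, fast++
slow=2 fast=4: a[fast]=4≠a[slow]=2 write a[3]=4, slow++,fast++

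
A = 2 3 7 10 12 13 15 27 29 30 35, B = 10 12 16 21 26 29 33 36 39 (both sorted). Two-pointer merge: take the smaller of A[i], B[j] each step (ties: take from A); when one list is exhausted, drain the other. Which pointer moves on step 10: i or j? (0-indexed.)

j

i=0 j=0: A[i]=2<=B[j]=10 take 2, i++
i=1 j=0: A[i]=3<=B[j]=10 take 3, i++
i=2 j=0: A[i]=7<=B[j]=10 take 7, i++
i=3 j=0: A[i]=10<=B[j]=10 take 10, i++
i=4 j=0: A[i]=12>B[j]=10 take 10, j++
i=4 j=1: A[i]=12<=B[j]=12 take 12, i++
i=5 j=1: A[i]=13>B[j]=12 take 12, j++
i=5 j=2: A[i]=13<=B[j]=16 take 13, i++
i=6 j=2: A[i]=15<=B[j]=16 take 15, i++
i=7 j=2: A[i]=27>B[j]=16 take 16, j++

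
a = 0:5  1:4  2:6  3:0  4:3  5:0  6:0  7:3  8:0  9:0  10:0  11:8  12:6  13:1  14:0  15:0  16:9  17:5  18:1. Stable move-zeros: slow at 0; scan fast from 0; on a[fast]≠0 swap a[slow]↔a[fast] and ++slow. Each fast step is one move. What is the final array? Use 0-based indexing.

[5, 4, 6, 3, 3, 8, 6, 1, 9, 5, 1, 0, 0, 0, 0, 0, 0, 0, 0]

slow=0 fast=0: a[fast]=5≠0 swap→a[0]=5, slow++,fast++
slow=1 fast=1: a[fast]=4≠0 swap→a[1]=4, slow++,fast++
slow=2 fast=2: a[fast]=6≠0 swap→a[2]=6, slow++,fast++
slow=3 fast=3: a[fast]=0, fast++
slow=3 fast=4: a[fast]=3≠0 swap→a[3]=3, slow++,fast++
slow=4 fast=5: a[fast]=0, fast++
slow=4 fast=6: a[fast]=0, fast++
slow=4 fast=7: a[fast]=3≠0 swap→a[4]=3, slow++,fast++
slow=5 fast=8: a[fast]=0, fast++
slow=5 fast=9: a[fast]=0, fast++
slow=5 fast=10: a[fast]=0, fast++
slow=5 fast=11: a[fast]=8≠0 swap→a[5]=8, slow++,fast++
slow=6 fast=12: a[fast]=6≠0 swap→a[6]=6, slow++,fast++
slow=7 fast=13: a[fast]=1≠0 swap→a[7]=1, slow++,fast++
slow=8 fast=14: a[fast]=0, fast++
slow=8 fast=15: a[fast]=0, fast++
slow=8 fast=16: a[fast]=9≠0 swap→a[8]=9, slow++,fast++
slow=9 fast=17: a[fast]=5≠0 swap→a[9]=5, slow++,fast++
slow=10 fast=18: a[fast]=1≠0 swap→a[10]=1, slow++,fast++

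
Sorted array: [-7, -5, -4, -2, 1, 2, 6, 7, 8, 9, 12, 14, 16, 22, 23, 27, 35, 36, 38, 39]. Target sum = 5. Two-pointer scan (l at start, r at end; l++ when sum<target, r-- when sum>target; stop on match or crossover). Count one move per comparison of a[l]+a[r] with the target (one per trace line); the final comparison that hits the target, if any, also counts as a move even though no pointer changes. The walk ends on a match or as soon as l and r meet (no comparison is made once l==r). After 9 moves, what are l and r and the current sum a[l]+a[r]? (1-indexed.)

[1,20] -7+39=32 >5 → r--
[1,19] -7+38=31 >5 → r--
[1,18] -7+36=29 >5 → r--
[1,17] -7+35=28 >5 → r--
[1,16] -7+27=20 >5 → r--
[1,15] -7+23=16 >5 → r--
[1,14] -7+22=15 >5 → r--
[1,13] -7+16=9 >5 → r--
[1,12] -7+14=7 >5 → r--

l=1, r=11, sum=5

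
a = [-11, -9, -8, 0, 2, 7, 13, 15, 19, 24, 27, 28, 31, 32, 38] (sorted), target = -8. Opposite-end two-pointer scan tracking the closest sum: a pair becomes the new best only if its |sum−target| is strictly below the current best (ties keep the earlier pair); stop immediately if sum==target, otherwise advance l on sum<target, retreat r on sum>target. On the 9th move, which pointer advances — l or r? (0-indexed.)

[0,14] -11+38=27 d=35 * → r--
[0,13] -11+32=21 d=29 * → r--
[0,12] -11+31=20 d=28 * → r--
[0,11] -11+28=17 d=25 * → r--
[0,10] -11+27=16 d=24 * → r--
[0,9] -11+24=13 d=21 * → r--
[0,8] -11+19=8 d=16 * → r--
[0,7] -11+15=4 d=12 * → r--
[0,6] -11+13=2 d=10 * → r--

r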